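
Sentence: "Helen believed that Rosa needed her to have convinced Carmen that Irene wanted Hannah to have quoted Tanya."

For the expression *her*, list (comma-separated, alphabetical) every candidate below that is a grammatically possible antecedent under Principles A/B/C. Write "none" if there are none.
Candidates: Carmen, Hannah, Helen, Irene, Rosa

Helen

*her* is a pronoun; Principle B requires it to be free in its binding domain — the clause headed by 'needed'.
— Carmen: object of the clause headed by 'convinced'; is c-commanded by the pronoun; coreference would bind this R-expression — blocked (Principle C).
— Hannah: subject of the clause headed by 'quoted'; is c-commanded by the pronoun; coreference would bind this R-expression — blocked (Principle C).
— Helen: subject of the matrix clause; c-commands the pronoun but lies outside its binding domain — allowed.
— Irene: subject of the clause headed by 'wanted'; is c-commanded by the pronoun; coreference would bind this R-expression — blocked (Principle C).
— Rosa: subject of the clause headed by 'needed'; c-commands the pronoun within its binding domain — blocked (Principle B).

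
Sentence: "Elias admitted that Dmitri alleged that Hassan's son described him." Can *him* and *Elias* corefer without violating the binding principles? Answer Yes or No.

Yes

*Elias* is an R-expression; Principle C requires it to be free (not bound by any c-commanding expression).
— him: object of the clause headed by 'described'; the pronoun does not c-command the R-expression — coreference allowed.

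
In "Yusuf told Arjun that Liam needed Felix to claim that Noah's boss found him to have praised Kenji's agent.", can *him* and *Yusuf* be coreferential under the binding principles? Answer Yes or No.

Yes

*Yusuf* is an R-expression; Principle C requires it to be free (not bound by any c-commanding expression).
— him: subject of the clause headed by 'praised'; the pronoun does not c-command the R-expression — coreference allowed.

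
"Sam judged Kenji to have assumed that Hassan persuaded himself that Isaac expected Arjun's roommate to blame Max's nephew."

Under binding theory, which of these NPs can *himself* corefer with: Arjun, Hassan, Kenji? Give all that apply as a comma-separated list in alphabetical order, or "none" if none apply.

Hassan

*himself* is a reflexive; Principle A requires it to be bound within its binding domain — the clause headed by 'persuaded'.
— Arjun: possessor inside the subject DP of the clause headed by 'blame'; does not c-command the reflexive — cannot bind it (Principle A).
— Hassan: subject of the clause headed by 'persuaded'; c-commands the reflexive within its binding domain — allowed (Principle A).
— Kenji: subject of the clause headed by 'assumed'; c-commands the reflexive but lies outside its binding domain — cannot bind it (Principle A).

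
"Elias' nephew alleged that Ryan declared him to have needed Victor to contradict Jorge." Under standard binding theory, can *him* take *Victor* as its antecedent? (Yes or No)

No

*him* is a pronoun; Principle B requires it to be free in its binding domain — the clause headed by 'declared'.
— Victor: subject of the clause headed by 'contradict'; is c-commanded by the pronoun; coreference would bind this R-expression — blocked (Principle C).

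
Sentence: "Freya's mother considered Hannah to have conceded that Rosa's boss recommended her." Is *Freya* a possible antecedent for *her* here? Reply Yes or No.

*her* is a pronoun; Principle B requires it to be free in its binding domain — the clause headed by 'recommended'.
— Freya: possessor inside the subject DP of the matrix clause; does not c-command the pronoun — Principle B does not apply; allowed.

Yes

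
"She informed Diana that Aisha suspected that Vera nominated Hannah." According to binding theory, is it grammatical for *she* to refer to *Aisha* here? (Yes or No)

No

*Aisha* is an R-expression; Principle C requires it to be free (not bound by any c-commanding expression).
— she: subject of the matrix clause; the pronoun c-commands the R-expression — coreference blocked (Principle C).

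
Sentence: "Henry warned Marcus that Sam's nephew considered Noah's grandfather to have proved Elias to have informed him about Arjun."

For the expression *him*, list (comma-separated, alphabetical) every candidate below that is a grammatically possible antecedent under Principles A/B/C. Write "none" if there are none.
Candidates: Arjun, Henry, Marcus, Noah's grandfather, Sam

Henry, Marcus, Noah's grandfather, Sam

*him* is a pronoun; Principle B requires it to be free in its binding domain — the clause headed by 'informed'.
— Arjun: second object of the clause headed by 'informed'; is c-commanded by the pronoun; coreference would bind this R-expression — blocked (Principle C).
— Henry: subject of the matrix clause; c-commands the pronoun but lies outside its binding domain — allowed.
— Marcus: object of the matrix clause; c-commands the pronoun but lies outside its binding domain — allowed.
— Noah's grandfather: subject of the clause headed by 'proved'; c-commands the pronoun but lies outside its binding domain — allowed.
— Sam: possessor inside the subject DP of the clause headed by 'considered'; does not c-command the pronoun — Principle B does not apply; allowed.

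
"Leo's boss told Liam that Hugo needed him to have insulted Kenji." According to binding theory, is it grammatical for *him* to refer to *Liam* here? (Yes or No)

Yes

*Liam* is an R-expression; Principle C requires it to be free (not bound by any c-commanding expression).
— him: subject of the clause headed by 'insulted'; the pronoun does not c-command the R-expression — coreference allowed.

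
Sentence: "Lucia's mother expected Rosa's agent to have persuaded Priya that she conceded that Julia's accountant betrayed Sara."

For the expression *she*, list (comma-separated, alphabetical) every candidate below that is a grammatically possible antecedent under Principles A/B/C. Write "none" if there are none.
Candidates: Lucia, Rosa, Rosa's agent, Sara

Lucia, Rosa, Rosa's agent

*she* is a pronoun; Principle B requires it to be free in its binding domain — the clause headed by 'conceded'.
— Lucia: possessor inside the subject DP of the matrix clause; does not c-command the pronoun — Principle B does not apply; allowed.
— Rosa: possessor inside the subject DP of the clause headed by 'persuaded'; does not c-command the pronoun — Principle B does not apply; allowed.
— Rosa's agent: subject of the clause headed by 'persuaded'; c-commands the pronoun but lies outside its binding domain — allowed.
— Sara: object of the clause headed by 'betrayed'; is c-commanded by the pronoun; coreference would bind this R-expression — blocked (Principle C).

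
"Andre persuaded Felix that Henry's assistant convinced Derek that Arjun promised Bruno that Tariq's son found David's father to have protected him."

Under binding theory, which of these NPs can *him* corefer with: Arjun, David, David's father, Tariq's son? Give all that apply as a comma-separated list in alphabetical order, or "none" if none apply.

*him* is a pronoun; Principle B requires it to be free in its binding domain — the clause headed by 'protected'.
— Arjun: subject of the clause headed by 'promised'; c-commands the pronoun but lies outside its binding domain — allowed.
— David: possessor inside the subject DP of the clause headed by 'protected'; does not c-command the pronoun — Principle B does not apply; allowed.
— David's father: subject of the clause headed by 'protected'; c-commands the pronoun within its binding domain — blocked (Principle B).
— Tariq's son: subject of the clause headed by 'found'; c-commands the pronoun but lies outside its binding domain — allowed.

Arjun, David, Tariq's son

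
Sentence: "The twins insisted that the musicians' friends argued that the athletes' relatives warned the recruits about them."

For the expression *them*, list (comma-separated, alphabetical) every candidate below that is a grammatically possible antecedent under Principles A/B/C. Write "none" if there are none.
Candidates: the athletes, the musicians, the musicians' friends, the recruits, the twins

*them* is a pronoun; Principle B requires it to be free in its binding domain — the clause headed by 'warned'.
— the athletes: possessor inside the subject DP of the clause headed by 'warned'; does not c-command the pronoun — Principle B does not apply; allowed.
— the musicians: possessor inside the subject DP of the clause headed by 'argued'; does not c-command the pronoun — Principle B does not apply; allowed.
— the musicians' friends: subject of the clause headed by 'argued'; c-commands the pronoun but lies outside its binding domain — allowed.
— the recruits: object of the clause headed by 'warned'; c-commands the pronoun within its binding domain — blocked (Principle B).
— the twins: subject of the matrix clause; c-commands the pronoun but lies outside its binding domain — allowed.

the athletes, the musicians, the musicians' friends, the twins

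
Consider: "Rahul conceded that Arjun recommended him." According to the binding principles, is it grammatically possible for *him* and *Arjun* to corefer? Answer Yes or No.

*him* is a pronoun; Principle B requires it to be free in its binding domain — the clause headed by 'recommended'.
— Arjun: subject of the clause headed by 'recommended'; c-commands the pronoun within its binding domain — blocked (Principle B).

No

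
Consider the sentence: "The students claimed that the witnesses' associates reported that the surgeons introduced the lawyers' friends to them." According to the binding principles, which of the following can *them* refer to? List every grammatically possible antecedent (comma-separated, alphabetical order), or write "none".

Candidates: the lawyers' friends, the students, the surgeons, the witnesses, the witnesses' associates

*them* is a pronoun; Principle B requires it to be free in its binding domain — the clause headed by 'introduced'.
— the lawyers' friends: object of the clause headed by 'introduced'; c-commands the pronoun within its binding domain — blocked (Principle B).
— the students: subject of the matrix clause; c-commands the pronoun but lies outside its binding domain — allowed.
— the surgeons: subject of the clause headed by 'introduced'; c-commands the pronoun within its binding domain — blocked (Principle B).
— the witnesses: possessor inside the subject DP of the clause headed by 'reported'; does not c-command the pronoun — Principle B does not apply; allowed.
— the witnesses' associates: subject of the clause headed by 'reported'; c-commands the pronoun but lies outside its binding domain — allowed.

the students, the witnesses, the witnesses' associates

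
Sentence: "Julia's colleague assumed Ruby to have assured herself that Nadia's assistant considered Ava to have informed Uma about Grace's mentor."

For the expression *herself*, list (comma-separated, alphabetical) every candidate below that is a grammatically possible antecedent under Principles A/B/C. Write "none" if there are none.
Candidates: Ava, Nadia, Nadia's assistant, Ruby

*herself* is a reflexive; Principle A requires it to be bound within its binding domain — the clause headed by 'assured'.
— Ava: subject of the clause headed by 'informed'; does not c-command the reflexive — cannot bind it (Principle A).
— Nadia: possessor inside the subject DP of the clause headed by 'considered'; does not c-command the reflexive — cannot bind it (Principle A).
— Nadia's assistant: subject of the clause headed by 'considered'; does not c-command the reflexive — cannot bind it (Principle A).
— Ruby: subject of the clause headed by 'assured'; c-commands the reflexive within its binding domain — allowed (Principle A).

Ruby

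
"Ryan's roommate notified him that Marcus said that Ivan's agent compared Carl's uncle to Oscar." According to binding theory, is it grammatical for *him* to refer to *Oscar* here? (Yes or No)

No

*Oscar* is an R-expression; Principle C requires it to be free (not bound by any c-commanding expression).
— him: object of the matrix clause; the pronoun c-commands the R-expression — coreference blocked (Principle C).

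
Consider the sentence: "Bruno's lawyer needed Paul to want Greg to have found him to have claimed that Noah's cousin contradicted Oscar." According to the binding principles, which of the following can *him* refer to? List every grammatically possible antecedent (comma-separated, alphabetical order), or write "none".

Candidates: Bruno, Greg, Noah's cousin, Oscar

Bruno

*him* is a pronoun; Principle B requires it to be free in its binding domain — the clause headed by 'found'.
— Bruno: possessor inside the subject DP of the matrix clause; does not c-command the pronoun — Principle B does not apply; allowed.
— Greg: subject of the clause headed by 'found'; c-commands the pronoun within its binding domain — blocked (Principle B).
— Noah's cousin: subject of the clause headed by 'contradicted'; is c-commanded by the pronoun; coreference would bind this R-expression — blocked (Principle C).
— Oscar: object of the clause headed by 'contradicted'; is c-commanded by the pronoun; coreference would bind this R-expression — blocked (Principle C).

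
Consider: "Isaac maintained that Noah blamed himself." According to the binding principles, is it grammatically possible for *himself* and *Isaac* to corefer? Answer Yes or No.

No

*himself* is a reflexive; Principle A requires it to be bound within its binding domain — the clause headed by 'blamed'.
— Isaac: subject of the matrix clause; c-commands the reflexive but lies outside its binding domain — cannot bind it (Principle A).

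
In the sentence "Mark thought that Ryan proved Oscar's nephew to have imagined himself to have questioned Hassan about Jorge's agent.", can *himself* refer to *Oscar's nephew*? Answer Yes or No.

Yes

*himself* is a reflexive; Principle A requires it to be bound within its binding domain — the clause headed by 'imagined'.
— Oscar's nephew: subject of the clause headed by 'imagined'; c-commands the reflexive within its binding domain — allowed (Principle A).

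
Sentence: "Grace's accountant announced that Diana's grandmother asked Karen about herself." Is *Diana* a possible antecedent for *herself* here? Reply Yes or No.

No

*herself* is a reflexive; Principle A requires it to be bound within its binding domain — the clause headed by 'asked'.
— Diana: possessor inside the subject DP of the clause headed by 'asked'; does not c-command the reflexive — cannot bind it (Principle A).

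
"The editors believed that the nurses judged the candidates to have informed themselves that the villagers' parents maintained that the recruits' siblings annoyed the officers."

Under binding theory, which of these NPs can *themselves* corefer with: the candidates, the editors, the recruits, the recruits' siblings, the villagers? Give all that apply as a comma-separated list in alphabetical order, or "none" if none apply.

*themselves* is a reflexive; Principle A requires it to be bound within its binding domain — the clause headed by 'informed'.
— the candidates: subject of the clause headed by 'informed'; c-commands the reflexive within its binding domain — allowed (Principle A).
— the editors: subject of the matrix clause; c-commands the reflexive but lies outside its binding domain — cannot bind it (Principle A).
— the recruits: possessor inside the subject DP of the clause headed by 'annoyed'; does not c-command the reflexive — cannot bind it (Principle A).
— the recruits' siblings: subject of the clause headed by 'annoyed'; does not c-command the reflexive — cannot bind it (Principle A).
— the villagers: possessor inside the subject DP of the clause headed by 'maintained'; does not c-command the reflexive — cannot bind it (Principle A).

the candidates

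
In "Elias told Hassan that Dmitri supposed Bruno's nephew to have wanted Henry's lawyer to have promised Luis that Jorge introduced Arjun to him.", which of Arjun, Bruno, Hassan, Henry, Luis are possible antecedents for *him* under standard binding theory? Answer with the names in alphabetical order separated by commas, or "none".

*him* is a pronoun; Principle B requires it to be free in its binding domain — the clause headed by 'introduced'.
— Arjun: object of the clause headed by 'introduced'; c-commands the pronoun within its binding domain — blocked (Principle B).
— Bruno: possessor inside the subject DP of the clause headed by 'wanted'; does not c-command the pronoun — Principle B does not apply; allowed.
— Hassan: object of the matrix clause; c-commands the pronoun but lies outside its binding domain — allowed.
— Henry: possessor inside the subject DP of the clause headed by 'promised'; does not c-command the pronoun — Principle B does not apply; allowed.
— Luis: object of the clause headed by 'promised'; c-commands the pronoun but lies outside its binding domain — allowed.

Bruno, Hassan, Henry, Luis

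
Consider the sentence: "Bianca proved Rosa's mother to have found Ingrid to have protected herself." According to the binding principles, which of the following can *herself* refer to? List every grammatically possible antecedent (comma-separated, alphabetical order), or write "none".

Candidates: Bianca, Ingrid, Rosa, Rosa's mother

*herself* is a reflexive; Principle A requires it to be bound within its binding domain — the clause headed by 'protected'.
— Bianca: subject of the matrix clause; c-commands the reflexive but lies outside its binding domain — cannot bind it (Principle A).
— Ingrid: subject of the clause headed by 'protected'; c-commands the reflexive within its binding domain — allowed (Principle A).
— Rosa: possessor inside the subject DP of the clause headed by 'found'; does not c-command the reflexive — cannot bind it (Principle A).
— Rosa's mother: subject of the clause headed by 'found'; c-commands the reflexive but lies outside its binding domain — cannot bind it (Principle A).

Ingrid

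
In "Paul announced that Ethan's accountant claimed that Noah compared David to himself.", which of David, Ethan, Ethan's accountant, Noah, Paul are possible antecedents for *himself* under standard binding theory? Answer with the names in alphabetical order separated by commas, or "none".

*himself* is a reflexive; Principle A requires it to be bound within its binding domain — the clause headed by 'compared'.
— David: object of the clause headed by 'compared'; c-commands the reflexive within its binding domain — allowed (Principle A).
— Ethan: possessor inside the subject DP of the clause headed by 'claimed'; does not c-command the reflexive — cannot bind it (Principle A).
— Ethan's accountant: subject of the clause headed by 'claimed'; c-commands the reflexive but lies outside its binding domain — cannot bind it (Principle A).
— Noah: subject of the clause headed by 'compared'; c-commands the reflexive within its binding domain — allowed (Principle A).
— Paul: subject of the matrix clause; c-commands the reflexive but lies outside its binding domain — cannot bind it (Principle A).

David, Noah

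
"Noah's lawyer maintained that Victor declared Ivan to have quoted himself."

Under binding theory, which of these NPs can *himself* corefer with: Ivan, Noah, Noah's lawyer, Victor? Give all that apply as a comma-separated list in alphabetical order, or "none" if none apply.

Ivan

*himself* is a reflexive; Principle A requires it to be bound within its binding domain — the clause headed by 'quoted'.
— Ivan: subject of the clause headed by 'quoted'; c-commands the reflexive within its binding domain — allowed (Principle A).
— Noah: possessor inside the subject DP of the matrix clause; does not c-command the reflexive — cannot bind it (Principle A).
— Noah's lawyer: subject of the matrix clause; c-commands the reflexive but lies outside its binding domain — cannot bind it (Principle A).
— Victor: subject of the clause headed by 'declared'; c-commands the reflexive but lies outside its binding domain — cannot bind it (Principle A).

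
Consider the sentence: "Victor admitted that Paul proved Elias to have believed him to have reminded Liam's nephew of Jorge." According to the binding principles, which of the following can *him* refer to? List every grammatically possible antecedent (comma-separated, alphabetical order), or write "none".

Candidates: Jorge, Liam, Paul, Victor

Paul, Victor

*him* is a pronoun; Principle B requires it to be free in its binding domain — the clause headed by 'believed'.
— Jorge: second object of the clause headed by 'reminded'; is c-commanded by the pronoun; coreference would bind this R-expression — blocked (Principle C).
— Liam: possessor inside the object DP of the clause headed by 'reminded'; is c-commanded by the pronoun; coreference would bind this R-expression — blocked (Principle C).
— Paul: subject of the clause headed by 'proved'; c-commands the pronoun but lies outside its binding domain — allowed.
— Victor: subject of the matrix clause; c-commands the pronoun but lies outside its binding domain — allowed.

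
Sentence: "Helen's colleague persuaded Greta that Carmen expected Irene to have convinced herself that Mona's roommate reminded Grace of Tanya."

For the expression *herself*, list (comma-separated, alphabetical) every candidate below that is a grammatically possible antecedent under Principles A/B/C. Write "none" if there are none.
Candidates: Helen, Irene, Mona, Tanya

*herself* is a reflexive; Principle A requires it to be bound within its binding domain — the clause headed by 'convinced'.
— Helen: possessor inside the subject DP of the matrix clause; does not c-command the reflexive — cannot bind it (Principle A).
— Irene: subject of the clause headed by 'convinced'; c-commands the reflexive within its binding domain — allowed (Principle A).
— Mona: possessor inside the subject DP of the clause headed by 'reminded'; does not c-command the reflexive — cannot bind it (Principle A).
— Tanya: second object of the clause headed by 'reminded'; does not c-command the reflexive — cannot bind it (Principle A).

Irene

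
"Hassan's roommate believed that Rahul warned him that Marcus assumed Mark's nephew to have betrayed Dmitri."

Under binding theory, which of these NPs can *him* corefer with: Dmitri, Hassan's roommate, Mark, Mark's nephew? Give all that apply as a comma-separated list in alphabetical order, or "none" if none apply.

Hassan's roommate

*him* is a pronoun; Principle B requires it to be free in its binding domain — the clause headed by 'warned'.
— Dmitri: object of the clause headed by 'betrayed'; is c-commanded by the pronoun; coreference would bind this R-expression — blocked (Principle C).
— Hassan's roommate: subject of the matrix clause; c-commands the pronoun but lies outside its binding domain — allowed.
— Mark: possessor inside the subject DP of the clause headed by 'betrayed'; is c-commanded by the pronoun; coreference would bind this R-expression — blocked (Principle C).
— Mark's nephew: subject of the clause headed by 'betrayed'; is c-commanded by the pronoun; coreference would bind this R-expression — blocked (Principle C).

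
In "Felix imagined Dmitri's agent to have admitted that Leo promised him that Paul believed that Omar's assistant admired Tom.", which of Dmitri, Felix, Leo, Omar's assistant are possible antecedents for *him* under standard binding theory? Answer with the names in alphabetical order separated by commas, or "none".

*him* is a pronoun; Principle B requires it to be free in its binding domain — the clause headed by 'promised'.
— Dmitri: possessor inside the subject DP of the clause headed by 'admitted'; does not c-command the pronoun — Principle B does not apply; allowed.
— Felix: subject of the matrix clause; c-commands the pronoun but lies outside its binding domain — allowed.
— Leo: subject of the clause headed by 'promised'; c-commands the pronoun within its binding domain — blocked (Principle B).
— Omar's assistant: subject of the clause headed by 'admired'; is c-commanded by the pronoun; coreference would bind this R-expression — blocked (Principle C).

Dmitri, Felix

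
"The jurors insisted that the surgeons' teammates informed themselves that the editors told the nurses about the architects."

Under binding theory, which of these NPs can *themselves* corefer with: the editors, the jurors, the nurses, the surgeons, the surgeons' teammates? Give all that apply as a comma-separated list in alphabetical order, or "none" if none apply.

the surgeons' teammates

*themselves* is a reflexive; Principle A requires it to be bound within its binding domain — the clause headed by 'informed'.
— the editors: subject of the clause headed by 'told'; does not c-command the reflexive — cannot bind it (Principle A).
— the jurors: subject of the matrix clause; c-commands the reflexive but lies outside its binding domain — cannot bind it (Principle A).
— the nurses: object of the clause headed by 'told'; does not c-command the reflexive — cannot bind it (Principle A).
— the surgeons: possessor inside the subject DP of the clause headed by 'informed'; does not c-command the reflexive — cannot bind it (Principle A).
— the surgeons' teammates: subject of the clause headed by 'informed'; c-commands the reflexive within its binding domain — allowed (Principle A).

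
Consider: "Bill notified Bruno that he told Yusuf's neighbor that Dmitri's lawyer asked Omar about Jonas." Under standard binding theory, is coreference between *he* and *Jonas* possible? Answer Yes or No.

No

*Jonas* is an R-expression; Principle C requires it to be free (not bound by any c-commanding expression).
— he: subject of the clause headed by 'told'; the pronoun c-commands the R-expression — coreference blocked (Principle C).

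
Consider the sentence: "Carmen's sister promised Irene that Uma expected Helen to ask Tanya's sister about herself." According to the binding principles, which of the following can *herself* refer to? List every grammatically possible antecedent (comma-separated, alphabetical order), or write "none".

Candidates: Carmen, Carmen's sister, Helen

*herself* is a reflexive; Principle A requires it to be bound within its binding domain — the clause headed by 'ask'.
— Carmen: possessor inside the subject DP of the matrix clause; does not c-command the reflexive — cannot bind it (Principle A).
— Carmen's sister: subject of the matrix clause; c-commands the reflexive but lies outside its binding domain — cannot bind it (Principle A).
— Helen: subject of the clause headed by 'ask'; c-commands the reflexive within its binding domain — allowed (Principle A).

Helen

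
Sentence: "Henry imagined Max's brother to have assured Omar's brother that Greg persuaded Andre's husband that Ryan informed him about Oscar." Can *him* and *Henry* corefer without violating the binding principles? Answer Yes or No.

*Henry* is an R-expression; Principle C requires it to be free (not bound by any c-commanding expression).
— him: object of the clause headed by 'informed'; the pronoun does not c-command the R-expression — coreference allowed.

Yes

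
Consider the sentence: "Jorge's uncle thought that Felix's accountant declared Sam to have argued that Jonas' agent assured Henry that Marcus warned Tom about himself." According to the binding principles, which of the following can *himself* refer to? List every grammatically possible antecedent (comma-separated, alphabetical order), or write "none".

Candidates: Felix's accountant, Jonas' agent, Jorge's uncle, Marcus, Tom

Marcus, Tom

*himself* is a reflexive; Principle A requires it to be bound within its binding domain — the clause headed by 'warned'.
— Felix's accountant: subject of the clause headed by 'declared'; c-commands the reflexive but lies outside its binding domain — cannot bind it (Principle A).
— Jonas' agent: subject of the clause headed by 'assured'; c-commands the reflexive but lies outside its binding domain — cannot bind it (Principle A).
— Jorge's uncle: subject of the matrix clause; c-commands the reflexive but lies outside its binding domain — cannot bind it (Principle A).
— Marcus: subject of the clause headed by 'warned'; c-commands the reflexive within its binding domain — allowed (Principle A).
— Tom: object of the clause headed by 'warned'; c-commands the reflexive within its binding domain — allowed (Principle A).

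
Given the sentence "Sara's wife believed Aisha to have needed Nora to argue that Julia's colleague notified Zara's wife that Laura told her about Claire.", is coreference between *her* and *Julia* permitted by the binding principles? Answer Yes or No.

Yes

*her* is a pronoun; Principle B requires it to be free in its binding domain — the clause headed by 'told'.
— Julia: possessor inside the subject DP of the clause headed by 'notified'; does not c-command the pronoun — Principle B does not apply; allowed.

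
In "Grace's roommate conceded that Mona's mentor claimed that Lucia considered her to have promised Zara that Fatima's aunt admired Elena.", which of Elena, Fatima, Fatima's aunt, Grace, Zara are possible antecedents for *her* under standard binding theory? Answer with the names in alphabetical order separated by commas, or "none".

*her* is a pronoun; Principle B requires it to be free in its binding domain — the clause headed by 'considered'.
— Elena: object of the clause headed by 'admired'; is c-commanded by the pronoun; coreference would bind this R-expression — blocked (Principle C).
— Fatima: possessor inside the subject DP of the clause headed by 'admired'; is c-commanded by the pronoun; coreference would bind this R-expression — blocked (Principle C).
— Fatima's aunt: subject of the clause headed by 'admired'; is c-commanded by the pronoun; coreference would bind this R-expression — blocked (Principle C).
— Grace: possessor inside the subject DP of the matrix clause; does not c-command the pronoun — Principle B does not apply; allowed.
— Zara: object of the clause headed by 'promised'; is c-commanded by the pronoun; coreference would bind this R-expression — blocked (Principle C).

Grace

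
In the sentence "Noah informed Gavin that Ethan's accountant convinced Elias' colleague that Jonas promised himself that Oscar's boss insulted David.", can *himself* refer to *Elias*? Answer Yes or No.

*himself* is a reflexive; Principle A requires it to be bound within its binding domain — the clause headed by 'promised'.
— Elias: possessor inside the object DP of the clause headed by 'convinced'; does not c-command the reflexive — cannot bind it (Principle A).

No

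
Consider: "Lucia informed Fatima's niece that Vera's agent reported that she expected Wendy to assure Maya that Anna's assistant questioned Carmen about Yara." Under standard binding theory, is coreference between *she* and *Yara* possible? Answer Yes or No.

No

*Yara* is an R-expression; Principle C requires it to be free (not bound by any c-commanding expression).
— she: subject of the clause headed by 'expected'; the pronoun c-commands the R-expression — coreference blocked (Principle C).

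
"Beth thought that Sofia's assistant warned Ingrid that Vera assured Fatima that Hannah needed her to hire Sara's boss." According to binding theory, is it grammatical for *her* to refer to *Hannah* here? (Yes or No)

No

*Hannah* is an R-expression; Principle C requires it to be free (not bound by any c-commanding expression).
— her: subject of the clause headed by 'hire'; the R-expression locally c-commands the pronoun — coreference blocked (Principle B on the pronoun).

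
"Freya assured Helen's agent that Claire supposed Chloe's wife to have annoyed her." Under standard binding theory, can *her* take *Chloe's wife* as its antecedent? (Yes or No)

No

*her* is a pronoun; Principle B requires it to be free in its binding domain — the clause headed by 'annoyed'.
— Chloe's wife: subject of the clause headed by 'annoyed'; c-commands the pronoun within its binding domain — blocked (Principle B).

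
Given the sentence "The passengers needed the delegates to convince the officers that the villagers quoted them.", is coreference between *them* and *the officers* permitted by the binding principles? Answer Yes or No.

Yes

*them* is a pronoun; Principle B requires it to be free in its binding domain — the clause headed by 'quoted'.
— the officers: object of the clause headed by 'convince'; c-commands the pronoun but lies outside its binding domain — allowed.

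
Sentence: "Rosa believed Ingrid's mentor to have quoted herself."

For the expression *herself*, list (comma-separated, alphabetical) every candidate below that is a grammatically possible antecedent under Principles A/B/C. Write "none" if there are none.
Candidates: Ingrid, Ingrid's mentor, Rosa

Ingrid's mentor

*herself* is a reflexive; Principle A requires it to be bound within its binding domain — the clause headed by 'quoted'.
— Ingrid: possessor inside the subject DP of the clause headed by 'quoted'; does not c-command the reflexive — cannot bind it (Principle A).
— Ingrid's mentor: subject of the clause headed by 'quoted'; c-commands the reflexive within its binding domain — allowed (Principle A).
— Rosa: subject of the matrix clause; c-commands the reflexive but lies outside its binding domain — cannot bind it (Principle A).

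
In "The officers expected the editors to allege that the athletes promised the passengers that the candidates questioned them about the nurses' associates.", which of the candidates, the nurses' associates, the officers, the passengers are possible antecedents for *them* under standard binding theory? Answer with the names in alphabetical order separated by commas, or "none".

the officers, the passengers

*them* is a pronoun; Principle B requires it to be free in its binding domain — the clause headed by 'questioned'.
— the candidates: subject of the clause headed by 'questioned'; c-commands the pronoun within its binding domain — blocked (Principle B).
— the nurses' associates: second object of the clause headed by 'questioned'; is c-commanded by the pronoun; coreference would bind this R-expression — blocked (Principle C).
— the officers: subject of the matrix clause; c-commands the pronoun but lies outside its binding domain — allowed.
— the passengers: object of the clause headed by 'promised'; c-commands the pronoun but lies outside its binding domain — allowed.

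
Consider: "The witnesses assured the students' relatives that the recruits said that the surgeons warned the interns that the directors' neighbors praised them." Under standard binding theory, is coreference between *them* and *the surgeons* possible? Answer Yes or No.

*the surgeons* is an R-expression; Principle C requires it to be free (not bound by any c-commanding expression).
— them: object of the clause headed by 'praised'; the pronoun does not c-command the R-expression — coreference allowed.

Yes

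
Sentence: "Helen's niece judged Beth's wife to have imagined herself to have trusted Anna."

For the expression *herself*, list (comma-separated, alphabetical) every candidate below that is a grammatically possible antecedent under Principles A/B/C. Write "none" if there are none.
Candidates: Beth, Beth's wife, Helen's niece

Beth's wife

*herself* is a reflexive; Principle A requires it to be bound within its binding domain — the clause headed by 'imagined'.
— Beth: possessor inside the subject DP of the clause headed by 'imagined'; does not c-command the reflexive — cannot bind it (Principle A).
— Beth's wife: subject of the clause headed by 'imagined'; c-commands the reflexive within its binding domain — allowed (Principle A).
— Helen's niece: subject of the matrix clause; c-commands the reflexive but lies outside its binding domain — cannot bind it (Principle A).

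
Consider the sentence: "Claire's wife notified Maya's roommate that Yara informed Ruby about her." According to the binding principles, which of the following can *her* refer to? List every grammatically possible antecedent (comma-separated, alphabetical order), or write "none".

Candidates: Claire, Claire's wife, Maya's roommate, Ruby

*her* is a pronoun; Principle B requires it to be free in its binding domain — the clause headed by 'informed'.
— Claire: possessor inside the subject DP of the matrix clause; does not c-command the pronoun — Principle B does not apply; allowed.
— Claire's wife: subject of the matrix clause; c-commands the pronoun but lies outside its binding domain — allowed.
— Maya's roommate: object of the matrix clause; c-commands the pronoun but lies outside its binding domain — allowed.
— Ruby: object of the clause headed by 'informed'; c-commands the pronoun within its binding domain — blocked (Principle B).

Claire, Claire's wife, Maya's roommate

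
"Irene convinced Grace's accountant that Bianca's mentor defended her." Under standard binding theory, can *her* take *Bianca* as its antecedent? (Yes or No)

Yes

*her* is a pronoun; Principle B requires it to be free in its binding domain — the clause headed by 'defended'.
— Bianca: possessor inside the subject DP of the clause headed by 'defended'; does not c-command the pronoun — Principle B does not apply; allowed.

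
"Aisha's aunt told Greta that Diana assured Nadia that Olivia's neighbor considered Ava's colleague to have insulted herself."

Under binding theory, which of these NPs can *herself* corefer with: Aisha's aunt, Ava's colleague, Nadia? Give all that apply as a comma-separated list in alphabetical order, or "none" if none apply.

*herself* is a reflexive; Principle A requires it to be bound within its binding domain — the clause headed by 'insulted'.
— Aisha's aunt: subject of the matrix clause; c-commands the reflexive but lies outside its binding domain — cannot bind it (Principle A).
— Ava's colleague: subject of the clause headed by 'insulted'; c-commands the reflexive within its binding domain — allowed (Principle A).
— Nadia: object of the clause headed by 'assured'; c-commands the reflexive but lies outside its binding domain — cannot bind it (Principle A).

Ava's colleague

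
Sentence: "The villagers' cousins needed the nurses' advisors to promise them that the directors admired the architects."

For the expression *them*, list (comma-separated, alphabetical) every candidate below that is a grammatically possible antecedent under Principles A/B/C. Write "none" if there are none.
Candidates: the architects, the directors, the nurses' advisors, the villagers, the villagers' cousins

the villagers, the villagers' cousins

*them* is a pronoun; Principle B requires it to be free in its binding domain — the clause headed by 'promise'.
— the architects: object of the clause headed by 'admired'; is c-commanded by the pronoun; coreference would bind this R-expression — blocked (Principle C).
— the directors: subject of the clause headed by 'admired'; is c-commanded by the pronoun; coreference would bind this R-expression — blocked (Principle C).
— the nurses' advisors: subject of the clause headed by 'promise'; c-commands the pronoun within its binding domain — blocked (Principle B).
— the villagers: possessor inside the subject DP of the matrix clause; does not c-command the pronoun — Principle B does not apply; allowed.
— the villagers' cousins: subject of the matrix clause; c-commands the pronoun but lies outside its binding domain — allowed.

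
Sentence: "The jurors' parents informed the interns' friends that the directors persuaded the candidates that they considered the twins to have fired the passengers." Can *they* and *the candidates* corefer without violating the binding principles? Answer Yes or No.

*the candidates* is an R-expression; Principle C requires it to be free (not bound by any c-commanding expression).
— they: subject of the clause headed by 'considered'; the pronoun does not c-command the R-expression — coreference allowed.

Yes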